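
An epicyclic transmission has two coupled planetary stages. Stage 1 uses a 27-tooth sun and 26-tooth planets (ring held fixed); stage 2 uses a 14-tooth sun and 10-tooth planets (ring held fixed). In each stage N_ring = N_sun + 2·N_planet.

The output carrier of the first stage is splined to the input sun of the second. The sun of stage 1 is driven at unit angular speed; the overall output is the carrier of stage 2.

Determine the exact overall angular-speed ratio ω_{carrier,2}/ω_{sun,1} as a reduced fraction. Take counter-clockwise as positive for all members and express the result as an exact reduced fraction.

63/848

Stage 1: N_ring = 27 + 2·26 = 79
Stage 1: 27(ω_s−ω_c) = −79(ω_r−ω_c),  ω_r=0, ω_s=1
Stage 1: 27(1−ω_c) = −79(0−ω_c)  ⇒  106ω_c = 27  ⇒  ω_c = 27/106
  ⇒ ω_c¹/ω_s¹ = 27/106
Stage 2: N_ring = 14 + 2·10 = 34
Stage 2: 14(ω_s−ω_c) = −34(ω_r−ω_c),  ω_r=0, ω_s=1
Stage 2: 14(1−ω_c) = −34(0−ω_c)  ⇒  48ω_c = 14  ⇒  ω_c = 7/24
  ⇒ ω_c²/ω_s² = 7/24
Coupling ω_s² = ω_c¹ ⇒ overall = 27/106 × 7/24 = 63/848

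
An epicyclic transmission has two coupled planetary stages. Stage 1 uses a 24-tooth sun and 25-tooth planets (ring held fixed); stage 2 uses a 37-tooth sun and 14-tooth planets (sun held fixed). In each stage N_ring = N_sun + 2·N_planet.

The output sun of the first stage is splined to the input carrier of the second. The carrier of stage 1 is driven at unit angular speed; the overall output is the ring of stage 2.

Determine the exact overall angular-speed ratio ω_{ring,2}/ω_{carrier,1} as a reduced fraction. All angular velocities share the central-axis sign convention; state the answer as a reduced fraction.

833/130

Stage 1: N_ring = 24 + 2·25 = 74
Stage 1: 24(ω_s−ω_c) = −74(ω_r−ω_c),  ω_r=0, ω_c=1
Stage 1: ω_s = 1 − (74/24)(0−1) = 49/12
  ⇒ ω_s¹/ω_c¹ = 49/12
Stage 2: N_ring = 37 + 2·14 = 65
Stage 2: 37(ω_s−ω_c) = −65(ω_r−ω_c),  ω_s=0, ω_c=1
Stage 2: ω_r = 1 − (37/65)(0−1) = 102/65
  ⇒ ω_r²/ω_c² = 102/65
Coupling ω_c² = ω_s¹ ⇒ overall = 49/12 × 102/65 = 833/130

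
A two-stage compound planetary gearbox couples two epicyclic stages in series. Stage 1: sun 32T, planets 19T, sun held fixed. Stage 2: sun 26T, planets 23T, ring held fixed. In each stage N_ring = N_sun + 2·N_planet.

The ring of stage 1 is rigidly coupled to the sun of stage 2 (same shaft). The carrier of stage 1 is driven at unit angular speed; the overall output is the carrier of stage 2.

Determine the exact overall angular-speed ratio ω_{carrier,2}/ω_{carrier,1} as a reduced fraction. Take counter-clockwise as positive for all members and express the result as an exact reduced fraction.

663/1715

Stage 1: N_ring = 32 + 2·19 = 70
Stage 1: 32(ω_s−ω_c) = −70(ω_r−ω_c),  ω_s=0, ω_c=1
Stage 1: ω_r = 1 − (32/70)(0−1) = 51/35
  ⇒ ω_r¹/ω_c¹ = 51/35
Stage 2: N_ring = 26 + 2·23 = 72
Stage 2: 26(ω_s−ω_c) = −72(ω_r−ω_c),  ω_r=0, ω_s=1
Stage 2: 26(1−ω_c) = −72(0−ω_c)  ⇒  98ω_c = 26  ⇒  ω_c = 13/49
  ⇒ ω_c²/ω_s² = 13/49
Coupling ω_s² = ω_r¹ ⇒ overall = 51/35 × 13/49 = 663/1715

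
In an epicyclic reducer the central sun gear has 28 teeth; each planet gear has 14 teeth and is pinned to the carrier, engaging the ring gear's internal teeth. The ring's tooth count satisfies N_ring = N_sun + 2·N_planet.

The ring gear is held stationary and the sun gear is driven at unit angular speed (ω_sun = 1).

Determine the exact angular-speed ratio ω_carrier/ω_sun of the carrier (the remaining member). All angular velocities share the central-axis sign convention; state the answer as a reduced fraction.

1/3

N_ring = 28 + 2·14 = 56
28(ω_s−ω_c) = −56(ω_r−ω_c),  ω_r=0, ω_s=1
28(1−ω_c) = −56(0−ω_c)  ⇒  84ω_c = 28  ⇒  ω_c = 1/3
ω_c/ω_s = 1/3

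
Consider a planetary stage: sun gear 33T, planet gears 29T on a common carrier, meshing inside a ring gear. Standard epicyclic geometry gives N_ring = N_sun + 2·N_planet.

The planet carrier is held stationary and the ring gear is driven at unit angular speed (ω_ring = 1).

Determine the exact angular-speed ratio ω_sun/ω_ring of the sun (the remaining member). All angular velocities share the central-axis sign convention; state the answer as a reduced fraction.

N_ring = 33 + 2·29 = 91
33(ω_s−ω_c) = −91(ω_r−ω_c),  ω_c=0, ω_r=1
ω_s = 0 − (91/33)(1−0) = -91/33
ω_s/ω_r = -91/33

-91/33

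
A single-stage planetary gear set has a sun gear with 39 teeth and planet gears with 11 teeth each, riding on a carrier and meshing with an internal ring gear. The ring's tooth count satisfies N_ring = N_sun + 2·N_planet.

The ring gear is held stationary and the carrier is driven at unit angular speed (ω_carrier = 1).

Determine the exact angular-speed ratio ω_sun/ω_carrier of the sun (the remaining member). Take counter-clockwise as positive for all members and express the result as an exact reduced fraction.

100/39

N_ring = 39 + 2·11 = 61
39(ω_s−ω_c) = −61(ω_r−ω_c),  ω_r=0, ω_c=1
ω_s = 1 − (61/39)(0−1) = 100/39
ω_s/ω_c = 100/39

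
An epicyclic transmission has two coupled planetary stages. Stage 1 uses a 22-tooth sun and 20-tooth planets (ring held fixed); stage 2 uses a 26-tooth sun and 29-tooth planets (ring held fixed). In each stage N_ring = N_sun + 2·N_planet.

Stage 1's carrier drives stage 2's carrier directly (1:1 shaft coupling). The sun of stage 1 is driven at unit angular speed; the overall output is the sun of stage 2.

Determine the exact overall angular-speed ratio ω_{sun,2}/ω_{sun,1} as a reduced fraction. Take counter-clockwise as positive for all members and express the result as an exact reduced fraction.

605/546

Stage 1: N_ring = 22 + 2·20 = 62
Stage 1: 22(ω_s−ω_c) = −62(ω_r−ω_c),  ω_r=0, ω_s=1
Stage 1: 22(1−ω_c) = −62(0−ω_c)  ⇒  84ω_c = 22  ⇒  ω_c = 11/42
  ⇒ ω_c¹/ω_s¹ = 11/42
Stage 2: N_ring = 26 + 2·29 = 84
Stage 2: 26(ω_s−ω_c) = −84(ω_r−ω_c),  ω_r=0, ω_c=1
Stage 2: ω_s = 1 − (84/26)(0−1) = 55/13
  ⇒ ω_s²/ω_c² = 55/13
Coupling ω_c² = ω_c¹ ⇒ overall = 11/42 × 55/13 = 605/546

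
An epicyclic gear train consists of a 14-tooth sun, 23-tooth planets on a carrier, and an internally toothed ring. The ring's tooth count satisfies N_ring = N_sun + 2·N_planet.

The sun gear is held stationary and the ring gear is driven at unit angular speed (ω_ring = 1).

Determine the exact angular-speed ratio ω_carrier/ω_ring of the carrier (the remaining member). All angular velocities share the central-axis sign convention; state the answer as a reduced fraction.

N_ring = 14 + 2·23 = 60
14(ω_s−ω_c) = −60(ω_r−ω_c),  ω_s=0, ω_r=1
14(0−ω_c) = −60(1−ω_c)  ⇒  74ω_c = 60  ⇒  ω_c = 30/37
ω_c/ω_r = 30/37

30/37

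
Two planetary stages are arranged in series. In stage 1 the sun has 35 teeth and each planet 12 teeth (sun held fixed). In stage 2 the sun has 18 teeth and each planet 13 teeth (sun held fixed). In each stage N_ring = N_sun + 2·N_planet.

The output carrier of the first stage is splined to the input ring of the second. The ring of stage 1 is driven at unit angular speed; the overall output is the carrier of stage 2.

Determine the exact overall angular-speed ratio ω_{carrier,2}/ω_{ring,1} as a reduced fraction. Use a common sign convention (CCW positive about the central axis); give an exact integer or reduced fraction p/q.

Stage 1: N_ring = 35 + 2·12 = 59
Stage 1: 35(ω_s−ω_c) = −59(ω_r−ω_c),  ω_s=0, ω_r=1
Stage 1: 35(0−ω_c) = −59(1−ω_c)  ⇒  94ω_c = 59  ⇒  ω_c = 59/94
  ⇒ ω_c¹/ω_r¹ = 59/94
Stage 2: N_ring = 18 + 2·13 = 44
Stage 2: 18(ω_s−ω_c) = −44(ω_r−ω_c),  ω_s=0, ω_r=1
Stage 2: 18(0−ω_c) = −44(1−ω_c)  ⇒  62ω_c = 44  ⇒  ω_c = 22/31
  ⇒ ω_c²/ω_r² = 22/31
Coupling ω_r² = ω_c¹ ⇒ overall = 59/94 × 22/31 = 649/1457

649/1457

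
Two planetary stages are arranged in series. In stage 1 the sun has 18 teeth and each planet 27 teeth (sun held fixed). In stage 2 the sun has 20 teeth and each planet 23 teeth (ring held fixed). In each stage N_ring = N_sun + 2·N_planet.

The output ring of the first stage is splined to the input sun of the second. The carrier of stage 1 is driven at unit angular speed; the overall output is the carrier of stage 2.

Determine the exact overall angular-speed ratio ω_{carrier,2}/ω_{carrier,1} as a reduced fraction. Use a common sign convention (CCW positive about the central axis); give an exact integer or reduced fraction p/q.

Stage 1: N_ring = 18 + 2·27 = 72
Stage 1: 18(ω_s−ω_c) = −72(ω_r−ω_c),  ω_s=0, ω_c=1
Stage 1: ω_r = 1 − (18/72)(0−1) = 5/4
  ⇒ ω_r¹/ω_c¹ = 5/4
Stage 2: N_ring = 20 + 2·23 = 66
Stage 2: 20(ω_s−ω_c) = −66(ω_r−ω_c),  ω_r=0, ω_s=1
Stage 2: 20(1−ω_c) = −66(0−ω_c)  ⇒  86ω_c = 20  ⇒  ω_c = 10/43
  ⇒ ω_c²/ω_s² = 10/43
Coupling ω_s² = ω_r¹ ⇒ overall = 5/4 × 10/43 = 25/86

25/86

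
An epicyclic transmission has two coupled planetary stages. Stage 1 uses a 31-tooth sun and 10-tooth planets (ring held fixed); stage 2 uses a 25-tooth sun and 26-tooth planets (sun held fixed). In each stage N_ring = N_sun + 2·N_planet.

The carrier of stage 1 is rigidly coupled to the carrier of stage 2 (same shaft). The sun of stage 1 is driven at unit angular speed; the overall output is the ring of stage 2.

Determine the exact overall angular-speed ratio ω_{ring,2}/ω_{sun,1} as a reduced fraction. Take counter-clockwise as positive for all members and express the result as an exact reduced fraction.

Stage 1: N_ring = 31 + 2·10 = 51
Stage 1: 31(ω_s−ω_c) = −51(ω_r−ω_c),  ω_r=0, ω_s=1
Stage 1: 31(1−ω_c) = −51(0−ω_c)  ⇒  82ω_c = 31  ⇒  ω_c = 31/82
  ⇒ ω_c¹/ω_s¹ = 31/82
Stage 2: N_ring = 25 + 2·26 = 77
Stage 2: 25(ω_s−ω_c) = −77(ω_r−ω_c),  ω_s=0, ω_c=1
Stage 2: ω_r = 1 − (25/77)(0−1) = 102/77
  ⇒ ω_r²/ω_c² = 102/77
Coupling ω_c² = ω_c¹ ⇒ overall = 31/82 × 102/77 = 1581/3157

1581/3157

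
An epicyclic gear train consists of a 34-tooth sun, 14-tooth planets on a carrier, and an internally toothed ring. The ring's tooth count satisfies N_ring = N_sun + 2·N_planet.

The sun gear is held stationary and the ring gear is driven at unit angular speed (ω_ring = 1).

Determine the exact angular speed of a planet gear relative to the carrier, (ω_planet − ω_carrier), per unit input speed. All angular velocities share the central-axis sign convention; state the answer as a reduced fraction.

N_ring = 34 + 2·14 = 62
34(ω_s−ω_c) = −62(ω_r−ω_c),  ω_s=0, ω_r=1
34(0−ω_c) = −62(1−ω_c)  ⇒  96ω_c = 62  ⇒  ω_c = 31/48
sun–planet: 34·(0−31/48) = −14·(ω_p−ω_c)  ⇒  ω_p−ω_c = −(34/14)·(-31/48) = 527/336

527/336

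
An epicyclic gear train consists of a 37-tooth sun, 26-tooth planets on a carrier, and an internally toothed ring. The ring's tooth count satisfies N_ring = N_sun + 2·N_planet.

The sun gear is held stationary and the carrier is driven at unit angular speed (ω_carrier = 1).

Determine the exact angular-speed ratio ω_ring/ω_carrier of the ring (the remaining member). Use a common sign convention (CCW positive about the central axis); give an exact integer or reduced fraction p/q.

N_ring = 37 + 2·26 = 89
37(ω_s−ω_c) = −89(ω_r−ω_c),  ω_s=0, ω_c=1
ω_r = 1 − (37/89)(0−1) = 126/89
ω_r/ω_c = 126/89

126/89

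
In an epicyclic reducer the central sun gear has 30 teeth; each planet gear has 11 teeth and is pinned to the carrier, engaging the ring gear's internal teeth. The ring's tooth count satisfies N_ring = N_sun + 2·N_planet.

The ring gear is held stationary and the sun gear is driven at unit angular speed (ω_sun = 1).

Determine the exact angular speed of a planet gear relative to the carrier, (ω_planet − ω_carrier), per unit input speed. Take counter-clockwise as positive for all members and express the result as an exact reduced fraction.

N_ring = 30 + 2·11 = 52
30(ω_s−ω_c) = −52(ω_r−ω_c),  ω_r=0, ω_s=1
30(1−ω_c) = −52(0−ω_c)  ⇒  82ω_c = 30  ⇒  ω_c = 15/41
sun–planet: 30·(1−15/41) = −11·(ω_p−ω_c)  ⇒  ω_p−ω_c = −(30/11)·(26/41) = -780/451

-780/451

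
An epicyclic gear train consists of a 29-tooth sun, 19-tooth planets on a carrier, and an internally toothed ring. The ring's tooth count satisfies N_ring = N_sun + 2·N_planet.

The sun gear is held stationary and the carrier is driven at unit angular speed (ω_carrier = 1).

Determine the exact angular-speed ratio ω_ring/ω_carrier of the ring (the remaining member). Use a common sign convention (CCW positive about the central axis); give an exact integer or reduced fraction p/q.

96/67

N_ring = 29 + 2·19 = 67
29(ω_s−ω_c) = −67(ω_r−ω_c),  ω_s=0, ω_c=1
ω_r = 1 − (29/67)(0−1) = 96/67
ω_r/ω_c = 96/67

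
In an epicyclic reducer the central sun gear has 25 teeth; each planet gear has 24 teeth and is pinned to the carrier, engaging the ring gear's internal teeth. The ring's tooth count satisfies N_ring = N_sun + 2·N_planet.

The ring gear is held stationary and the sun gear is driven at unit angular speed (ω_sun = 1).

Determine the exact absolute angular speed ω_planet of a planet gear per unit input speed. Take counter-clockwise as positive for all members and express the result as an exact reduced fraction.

N_ring = 25 + 2·24 = 73
25(ω_s−ω_c) = −73(ω_r−ω_c),  ω_r=0, ω_s=1
25(1−ω_c) = −73(0−ω_c)  ⇒  98ω_c = 25  ⇒  ω_c = 25/98
sun–planet: 25·(1−25/98) = −24·(ω_p−ω_c)  ⇒  ω_p−ω_c = −(25/24)·(73/98) = -1825/2352
ω_p = 25/98 − 1825/2352 = -25/48

-25/48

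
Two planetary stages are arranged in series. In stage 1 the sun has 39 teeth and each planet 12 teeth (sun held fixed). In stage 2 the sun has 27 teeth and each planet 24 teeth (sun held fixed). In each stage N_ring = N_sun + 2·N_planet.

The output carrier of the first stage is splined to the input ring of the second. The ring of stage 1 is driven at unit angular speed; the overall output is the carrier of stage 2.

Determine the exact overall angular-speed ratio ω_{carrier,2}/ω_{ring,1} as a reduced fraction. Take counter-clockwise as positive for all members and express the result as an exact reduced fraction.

525/1156

Stage 1: N_ring = 39 + 2·12 = 63
Stage 1: 39(ω_s−ω_c) = −63(ω_r−ω_c),  ω_s=0, ω_r=1
Stage 1: 39(0−ω_c) = −63(1−ω_c)  ⇒  102ω_c = 63  ⇒  ω_c = 21/34
  ⇒ ω_c¹/ω_r¹ = 21/34
Stage 2: N_ring = 27 + 2·24 = 75
Stage 2: 27(ω_s−ω_c) = −75(ω_r−ω_c),  ω_s=0, ω_r=1
Stage 2: 27(0−ω_c) = −75(1−ω_c)  ⇒  102ω_c = 75  ⇒  ω_c = 25/34
  ⇒ ω_c²/ω_r² = 25/34
Coupling ω_r² = ω_c¹ ⇒ overall = 21/34 × 25/34 = 525/1156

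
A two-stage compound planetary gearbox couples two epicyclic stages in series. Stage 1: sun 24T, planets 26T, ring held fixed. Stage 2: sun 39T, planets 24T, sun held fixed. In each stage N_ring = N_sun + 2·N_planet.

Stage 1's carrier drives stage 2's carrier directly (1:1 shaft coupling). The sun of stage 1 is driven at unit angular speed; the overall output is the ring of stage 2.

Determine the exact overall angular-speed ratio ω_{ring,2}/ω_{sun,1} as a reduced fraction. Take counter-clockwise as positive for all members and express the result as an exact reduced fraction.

Stage 1: N_ring = 24 + 2·26 = 76
Stage 1: 24(ω_s−ω_c) = −76(ω_r−ω_c),  ω_r=0, ω_s=1
Stage 1: 24(1−ω_c) = −76(0−ω_c)  ⇒  100ω_c = 24  ⇒  ω_c = 6/25
  ⇒ ω_c¹/ω_s¹ = 6/25
Stage 2: N_ring = 39 + 2·24 = 87
Stage 2: 39(ω_s−ω_c) = −87(ω_r−ω_c),  ω_s=0, ω_c=1
Stage 2: ω_r = 1 − (39/87)(0−1) = 42/29
  ⇒ ω_r²/ω_c² = 42/29
Coupling ω_c² = ω_c¹ ⇒ overall = 6/25 × 42/29 = 252/725

252/725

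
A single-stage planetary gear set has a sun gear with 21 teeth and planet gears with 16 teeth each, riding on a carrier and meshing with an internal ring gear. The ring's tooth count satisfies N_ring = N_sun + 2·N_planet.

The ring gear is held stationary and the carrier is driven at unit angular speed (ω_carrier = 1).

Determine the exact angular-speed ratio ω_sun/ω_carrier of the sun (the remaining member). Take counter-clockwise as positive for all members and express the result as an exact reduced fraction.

74/21

N_ring = 21 + 2·16 = 53
21(ω_s−ω_c) = −53(ω_r−ω_c),  ω_r=0, ω_c=1
ω_s = 1 − (53/21)(0−1) = 74/21
ω_s/ω_c = 74/21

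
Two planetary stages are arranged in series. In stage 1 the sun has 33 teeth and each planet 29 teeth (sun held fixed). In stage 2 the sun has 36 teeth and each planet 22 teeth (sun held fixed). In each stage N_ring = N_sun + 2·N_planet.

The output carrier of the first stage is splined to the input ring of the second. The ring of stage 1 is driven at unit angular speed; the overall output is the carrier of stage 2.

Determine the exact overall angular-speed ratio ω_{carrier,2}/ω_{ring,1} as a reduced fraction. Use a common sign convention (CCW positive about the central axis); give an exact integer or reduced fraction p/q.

455/899

Stage 1: N_ring = 33 + 2·29 = 91
Stage 1: 33(ω_s−ω_c) = −91(ω_r−ω_c),  ω_s=0, ω_r=1
Stage 1: 33(0−ω_c) = −91(1−ω_c)  ⇒  124ω_c = 91  ⇒  ω_c = 91/124
  ⇒ ω_c¹/ω_r¹ = 91/124
Stage 2: N_ring = 36 + 2·22 = 80
Stage 2: 36(ω_s−ω_c) = −80(ω_r−ω_c),  ω_s=0, ω_r=1
Stage 2: 36(0−ω_c) = −80(1−ω_c)  ⇒  116ω_c = 80  ⇒  ω_c = 20/29
  ⇒ ω_c²/ω_r² = 20/29
Coupling ω_r² = ω_c¹ ⇒ overall = 91/124 × 20/29 = 455/899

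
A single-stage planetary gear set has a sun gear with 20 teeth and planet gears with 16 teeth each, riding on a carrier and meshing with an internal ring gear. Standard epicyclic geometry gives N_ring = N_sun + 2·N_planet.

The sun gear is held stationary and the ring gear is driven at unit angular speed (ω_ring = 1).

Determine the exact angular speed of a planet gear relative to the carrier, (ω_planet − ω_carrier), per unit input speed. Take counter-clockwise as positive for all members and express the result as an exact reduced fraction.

65/72

N_ring = 20 + 2·16 = 52
20(ω_s−ω_c) = −52(ω_r−ω_c),  ω_s=0, ω_r=1
20(0−ω_c) = −52(1−ω_c)  ⇒  72ω_c = 52  ⇒  ω_c = 13/18
sun–planet: 20·(0−13/18) = −16·(ω_p−ω_c)  ⇒  ω_p−ω_c = −(20/16)·(-13/18) = 65/72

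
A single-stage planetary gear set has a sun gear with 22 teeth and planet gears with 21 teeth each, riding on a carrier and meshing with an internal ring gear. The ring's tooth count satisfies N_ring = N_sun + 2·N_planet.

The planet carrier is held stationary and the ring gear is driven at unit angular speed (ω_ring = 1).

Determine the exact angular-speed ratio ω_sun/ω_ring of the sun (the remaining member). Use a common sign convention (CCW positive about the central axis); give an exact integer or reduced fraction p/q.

N_ring = 22 + 2·21 = 64
22(ω_s−ω_c) = −64(ω_r−ω_c),  ω_c=0, ω_r=1
ω_s = 0 − (64/22)(1−0) = -32/11
ω_s/ω_r = -32/11

-32/11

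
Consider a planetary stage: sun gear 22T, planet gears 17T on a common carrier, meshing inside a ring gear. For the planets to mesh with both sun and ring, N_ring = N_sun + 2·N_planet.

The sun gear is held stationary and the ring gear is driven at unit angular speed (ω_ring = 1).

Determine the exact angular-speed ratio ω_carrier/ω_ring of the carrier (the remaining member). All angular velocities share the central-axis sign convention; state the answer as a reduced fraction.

N_ring = 22 + 2·17 = 56
22(ω_s−ω_c) = −56(ω_r−ω_c),  ω_s=0, ω_r=1
22(0−ω_c) = −56(1−ω_c)  ⇒  78ω_c = 56  ⇒  ω_c = 28/39
ω_c/ω_r = 28/39

28/39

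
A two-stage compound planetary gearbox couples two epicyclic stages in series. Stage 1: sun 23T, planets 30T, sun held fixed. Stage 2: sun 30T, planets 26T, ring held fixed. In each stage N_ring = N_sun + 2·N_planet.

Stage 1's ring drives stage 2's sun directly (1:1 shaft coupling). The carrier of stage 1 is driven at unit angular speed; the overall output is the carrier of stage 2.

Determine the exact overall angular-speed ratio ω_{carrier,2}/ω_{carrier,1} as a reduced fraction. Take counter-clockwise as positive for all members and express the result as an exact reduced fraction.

Stage 1: N_ring = 23 + 2·30 = 83
Stage 1: 23(ω_s−ω_c) = −83(ω_r−ω_c),  ω_s=0, ω_c=1
Stage 1: ω_r = 1 − (23/83)(0−1) = 106/83
  ⇒ ω_r¹/ω_c¹ = 106/83
Stage 2: N_ring = 30 + 2·26 = 82
Stage 2: 30(ω_s−ω_c) = −82(ω_r−ω_c),  ω_r=0, ω_s=1
Stage 2: 30(1−ω_c) = −82(0−ω_c)  ⇒  112ω_c = 30  ⇒  ω_c = 15/56
  ⇒ ω_c²/ω_s² = 15/56
Coupling ω_s² = ω_r¹ ⇒ overall = 106/83 × 15/56 = 795/2324

795/2324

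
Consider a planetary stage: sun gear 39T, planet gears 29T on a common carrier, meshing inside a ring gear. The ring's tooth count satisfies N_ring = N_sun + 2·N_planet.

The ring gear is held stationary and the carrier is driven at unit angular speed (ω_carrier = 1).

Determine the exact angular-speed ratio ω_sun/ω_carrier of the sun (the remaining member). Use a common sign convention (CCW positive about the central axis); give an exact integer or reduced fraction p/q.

N_ring = 39 + 2·29 = 97
39(ω_s−ω_c) = −97(ω_r−ω_c),  ω_r=0, ω_c=1
ω_s = 1 − (97/39)(0−1) = 136/39
ω_s/ω_c = 136/39

136/39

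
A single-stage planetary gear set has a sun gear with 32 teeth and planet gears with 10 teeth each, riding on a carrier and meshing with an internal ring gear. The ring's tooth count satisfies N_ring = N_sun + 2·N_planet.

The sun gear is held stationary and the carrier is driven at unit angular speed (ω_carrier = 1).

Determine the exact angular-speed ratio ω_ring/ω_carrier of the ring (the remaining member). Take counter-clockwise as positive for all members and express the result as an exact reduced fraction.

21/13

N_ring = 32 + 2·10 = 52
32(ω_s−ω_c) = −52(ω_r−ω_c),  ω_s=0, ω_c=1
ω_r = 1 − (32/52)(0−1) = 21/13
ω_r/ω_c = 21/13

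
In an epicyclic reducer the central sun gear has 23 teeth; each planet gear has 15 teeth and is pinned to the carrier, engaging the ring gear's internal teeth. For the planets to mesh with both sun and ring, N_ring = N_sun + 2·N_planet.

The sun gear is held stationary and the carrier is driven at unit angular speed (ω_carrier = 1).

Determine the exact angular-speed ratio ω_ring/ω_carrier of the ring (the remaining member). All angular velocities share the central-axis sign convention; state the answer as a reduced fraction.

N_ring = 23 + 2·15 = 53
23(ω_s−ω_c) = −53(ω_r−ω_c),  ω_s=0, ω_c=1
ω_r = 1 − (23/53)(0−1) = 76/53
ω_r/ω_c = 76/53

76/53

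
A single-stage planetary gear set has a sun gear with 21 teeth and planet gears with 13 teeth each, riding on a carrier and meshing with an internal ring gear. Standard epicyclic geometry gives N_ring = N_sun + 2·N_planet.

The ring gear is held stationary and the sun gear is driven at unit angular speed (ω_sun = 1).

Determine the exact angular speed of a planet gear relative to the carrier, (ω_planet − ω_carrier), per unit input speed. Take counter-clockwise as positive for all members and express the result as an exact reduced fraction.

-987/884

N_ring = 21 + 2·13 = 47
21(ω_s−ω_c) = −47(ω_r−ω_c),  ω_r=0, ω_s=1
21(1−ω_c) = −47(0−ω_c)  ⇒  68ω_c = 21  ⇒  ω_c = 21/68
sun–planet: 21·(1−21/68) = −13·(ω_p−ω_c)  ⇒  ω_p−ω_c = −(21/13)·(47/68) = -987/884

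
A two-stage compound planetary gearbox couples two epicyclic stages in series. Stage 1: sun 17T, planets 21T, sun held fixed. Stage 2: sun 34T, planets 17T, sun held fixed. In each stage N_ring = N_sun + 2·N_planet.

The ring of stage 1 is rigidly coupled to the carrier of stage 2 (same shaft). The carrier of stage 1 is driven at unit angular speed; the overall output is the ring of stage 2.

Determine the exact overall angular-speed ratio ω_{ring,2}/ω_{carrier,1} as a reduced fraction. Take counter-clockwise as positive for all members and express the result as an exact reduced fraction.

114/59

Stage 1: N_ring = 17 + 2·21 = 59
Stage 1: 17(ω_s−ω_c) = −59(ω_r−ω_c),  ω_s=0, ω_c=1
Stage 1: ω_r = 1 − (17/59)(0−1) = 76/59
  ⇒ ω_r¹/ω_c¹ = 76/59
Stage 2: N_ring = 34 + 2·17 = 68
Stage 2: 34(ω_s−ω_c) = −68(ω_r−ω_c),  ω_s=0, ω_c=1
Stage 2: ω_r = 1 − (34/68)(0−1) = 3/2
  ⇒ ω_r²/ω_c² = 3/2
Coupling ω_c² = ω_r¹ ⇒ overall = 76/59 × 3/2 = 114/59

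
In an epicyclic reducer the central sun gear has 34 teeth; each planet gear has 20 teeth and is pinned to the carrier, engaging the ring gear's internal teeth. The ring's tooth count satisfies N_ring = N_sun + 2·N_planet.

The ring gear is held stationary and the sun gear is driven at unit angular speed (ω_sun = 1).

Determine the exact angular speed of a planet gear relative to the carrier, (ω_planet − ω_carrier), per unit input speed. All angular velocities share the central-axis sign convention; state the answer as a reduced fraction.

-629/540

N_ring = 34 + 2·20 = 74
34(ω_s−ω_c) = −74(ω_r−ω_c),  ω_r=0, ω_s=1
34(1−ω_c) = −74(0−ω_c)  ⇒  108ω_c = 34  ⇒  ω_c = 17/54
sun–planet: 34·(1−17/54) = −20·(ω_p−ω_c)  ⇒  ω_p−ω_c = −(34/20)·(37/54) = -629/540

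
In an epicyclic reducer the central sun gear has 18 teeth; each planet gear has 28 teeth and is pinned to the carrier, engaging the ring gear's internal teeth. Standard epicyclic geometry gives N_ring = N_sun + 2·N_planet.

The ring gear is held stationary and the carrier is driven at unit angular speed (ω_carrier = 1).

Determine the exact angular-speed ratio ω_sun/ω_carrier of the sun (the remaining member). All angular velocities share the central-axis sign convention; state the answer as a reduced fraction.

N_ring = 18 + 2·28 = 74
18(ω_s−ω_c) = −74(ω_r−ω_c),  ω_r=0, ω_c=1
ω_s = 1 − (74/18)(0−1) = 46/9
ω_s/ω_c = 46/9

46/9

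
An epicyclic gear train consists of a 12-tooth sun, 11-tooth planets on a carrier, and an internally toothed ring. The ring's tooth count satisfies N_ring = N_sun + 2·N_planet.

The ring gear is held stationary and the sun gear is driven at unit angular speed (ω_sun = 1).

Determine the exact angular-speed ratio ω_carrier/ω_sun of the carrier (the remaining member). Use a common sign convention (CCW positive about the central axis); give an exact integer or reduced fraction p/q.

6/23

N_ring = 12 + 2·11 = 34
12(ω_s−ω_c) = −34(ω_r−ω_c),  ω_r=0, ω_s=1
12(1−ω_c) = −34(0−ω_c)  ⇒  46ω_c = 12  ⇒  ω_c = 6/23
ω_c/ω_s = 6/23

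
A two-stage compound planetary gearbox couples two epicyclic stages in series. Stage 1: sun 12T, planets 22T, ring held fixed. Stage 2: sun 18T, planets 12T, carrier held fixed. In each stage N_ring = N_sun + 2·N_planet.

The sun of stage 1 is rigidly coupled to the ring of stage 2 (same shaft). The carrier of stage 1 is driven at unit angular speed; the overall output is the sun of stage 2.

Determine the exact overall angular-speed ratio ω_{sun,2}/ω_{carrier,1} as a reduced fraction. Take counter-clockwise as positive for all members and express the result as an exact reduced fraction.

-119/9

Stage 1: N_ring = 12 + 2·22 = 56
Stage 1: 12(ω_s−ω_c) = −56(ω_r−ω_c),  ω_r=0, ω_c=1
Stage 1: ω_s = 1 − (56/12)(0−1) = 17/3
  ⇒ ω_s¹/ω_c¹ = 17/3
Stage 2: N_ring = 18 + 2·12 = 42
Stage 2: 18(ω_s−ω_c) = −42(ω_r−ω_c),  ω_c=0, ω_r=1
Stage 2: ω_s = 0 − (42/18)(1−0) = -7/3
  ⇒ ω_s²/ω_r² = -7/3
Coupling ω_r² = ω_s¹ ⇒ overall = 17/3 × -7/3 = -119/9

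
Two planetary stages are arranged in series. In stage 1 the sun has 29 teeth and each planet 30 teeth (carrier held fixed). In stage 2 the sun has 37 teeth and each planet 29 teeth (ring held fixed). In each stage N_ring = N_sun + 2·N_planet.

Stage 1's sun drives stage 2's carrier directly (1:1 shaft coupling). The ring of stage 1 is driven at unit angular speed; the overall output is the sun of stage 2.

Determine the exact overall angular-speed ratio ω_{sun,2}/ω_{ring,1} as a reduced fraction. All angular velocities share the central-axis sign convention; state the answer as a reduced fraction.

Stage 1: N_ring = 29 + 2·30 = 89
Stage 1: 29(ω_s−ω_c) = −89(ω_r−ω_c),  ω_c=0, ω_r=1
Stage 1: ω_s = 0 − (89/29)(1−0) = -89/29
  ⇒ ω_s¹/ω_r¹ = -89/29
Stage 2: N_ring = 37 + 2·29 = 95
Stage 2: 37(ω_s−ω_c) = −95(ω_r−ω_c),  ω_r=0, ω_c=1
Stage 2: ω_s = 1 − (95/37)(0−1) = 132/37
  ⇒ ω_s²/ω_c² = 132/37
Coupling ω_c² = ω_s¹ ⇒ overall = -89/29 × 132/37 = -11748/1073

-11748/1073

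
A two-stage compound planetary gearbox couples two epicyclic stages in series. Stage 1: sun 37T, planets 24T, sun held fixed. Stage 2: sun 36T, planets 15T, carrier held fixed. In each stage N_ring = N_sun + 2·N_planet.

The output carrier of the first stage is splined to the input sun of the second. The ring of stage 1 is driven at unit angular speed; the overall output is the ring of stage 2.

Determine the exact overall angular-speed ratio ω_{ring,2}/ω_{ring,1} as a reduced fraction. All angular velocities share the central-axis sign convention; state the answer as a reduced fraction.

-255/671

Stage 1: N_ring = 37 + 2·24 = 85
Stage 1: 37(ω_s−ω_c) = −85(ω_r−ω_c),  ω_s=0, ω_r=1
Stage 1: 37(0−ω_c) = −85(1−ω_c)  ⇒  122ω_c = 85  ⇒  ω_c = 85/122
  ⇒ ω_c¹/ω_r¹ = 85/122
Stage 2: N_ring = 36 + 2·15 = 66
Stage 2: 36(ω_s−ω_c) = −66(ω_r−ω_c),  ω_c=0, ω_s=1
Stage 2: ω_r = 0 − (36/66)(1−0) = -6/11
  ⇒ ω_r²/ω_s² = -6/11
Coupling ω_s² = ω_c¹ ⇒ overall = 85/122 × -6/11 = -255/671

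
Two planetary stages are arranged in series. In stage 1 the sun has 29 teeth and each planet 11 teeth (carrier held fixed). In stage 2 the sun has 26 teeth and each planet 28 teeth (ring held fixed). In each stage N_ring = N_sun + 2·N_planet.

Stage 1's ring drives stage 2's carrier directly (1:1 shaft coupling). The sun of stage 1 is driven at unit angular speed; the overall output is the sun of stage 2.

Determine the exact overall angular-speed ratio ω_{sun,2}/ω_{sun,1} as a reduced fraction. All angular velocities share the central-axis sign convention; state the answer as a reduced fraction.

-522/221

Stage 1: N_ring = 29 + 2·11 = 51
Stage 1: 29(ω_s−ω_c) = −51(ω_r−ω_c),  ω_c=0, ω_s=1
Stage 1: ω_r = 0 − (29/51)(1−0) = -29/51
  ⇒ ω_r¹/ω_s¹ = -29/51
Stage 2: N_ring = 26 + 2·28 = 82
Stage 2: 26(ω_s−ω_c) = −82(ω_r−ω_c),  ω_r=0, ω_c=1
Stage 2: ω_s = 1 − (82/26)(0−1) = 54/13
  ⇒ ω_s²/ω_c² = 54/13
Coupling ω_c² = ω_r¹ ⇒ overall = -29/51 × 54/13 = -522/221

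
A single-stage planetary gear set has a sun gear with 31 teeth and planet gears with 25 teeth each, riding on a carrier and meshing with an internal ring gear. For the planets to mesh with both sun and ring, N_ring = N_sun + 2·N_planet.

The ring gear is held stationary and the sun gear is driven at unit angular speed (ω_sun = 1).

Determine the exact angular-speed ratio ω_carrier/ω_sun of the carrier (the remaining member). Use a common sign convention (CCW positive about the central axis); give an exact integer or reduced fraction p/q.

31/112

N_ring = 31 + 2·25 = 81
31(ω_s−ω_c) = −81(ω_r−ω_c),  ω_r=0, ω_s=1
31(1−ω_c) = −81(0−ω_c)  ⇒  112ω_c = 31  ⇒  ω_c = 31/112
ω_c/ω_s = 31/112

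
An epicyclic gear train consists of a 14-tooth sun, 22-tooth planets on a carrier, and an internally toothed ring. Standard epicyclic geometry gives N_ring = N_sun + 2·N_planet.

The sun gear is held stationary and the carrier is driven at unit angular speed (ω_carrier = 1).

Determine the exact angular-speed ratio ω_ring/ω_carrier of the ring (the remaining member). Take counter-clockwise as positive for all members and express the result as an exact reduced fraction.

N_ring = 14 + 2·22 = 58
14(ω_s−ω_c) = −58(ω_r−ω_c),  ω_s=0, ω_c=1
ω_r = 1 − (14/58)(0−1) = 36/29
ω_r/ω_c = 36/29

36/29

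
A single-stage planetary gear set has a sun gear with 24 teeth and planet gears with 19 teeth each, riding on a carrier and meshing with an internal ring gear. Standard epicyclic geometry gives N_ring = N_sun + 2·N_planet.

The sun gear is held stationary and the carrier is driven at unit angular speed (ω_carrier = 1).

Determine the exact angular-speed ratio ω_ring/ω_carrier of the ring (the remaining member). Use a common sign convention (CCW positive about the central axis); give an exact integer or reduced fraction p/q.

43/31

N_ring = 24 + 2·19 = 62
24(ω_s−ω_c) = −62(ω_r−ω_c),  ω_s=0, ω_c=1
ω_r = 1 − (24/62)(0−1) = 43/31
ω_r/ω_c = 43/31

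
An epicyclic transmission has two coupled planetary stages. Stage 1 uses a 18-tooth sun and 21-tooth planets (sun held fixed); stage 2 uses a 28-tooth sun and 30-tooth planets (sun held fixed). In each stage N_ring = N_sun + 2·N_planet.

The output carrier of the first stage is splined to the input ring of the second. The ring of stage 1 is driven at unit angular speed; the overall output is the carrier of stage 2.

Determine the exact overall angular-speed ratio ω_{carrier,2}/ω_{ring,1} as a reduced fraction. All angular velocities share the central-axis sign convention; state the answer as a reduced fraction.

Stage 1: N_ring = 18 + 2·21 = 60
Stage 1: 18(ω_s−ω_c) = −60(ω_r−ω_c),  ω_s=0, ω_r=1
Stage 1: 18(0−ω_c) = −60(1−ω_c)  ⇒  78ω_c = 60  ⇒  ω_c = 10/13
  ⇒ ω_c¹/ω_r¹ = 10/13
Stage 2: N_ring = 28 + 2·30 = 88
Stage 2: 28(ω_s−ω_c) = −88(ω_r−ω_c),  ω_s=0, ω_r=1
Stage 2: 28(0−ω_c) = −88(1−ω_c)  ⇒  116ω_c = 88  ⇒  ω_c = 22/29
  ⇒ ω_c²/ω_r² = 22/29
Coupling ω_r² = ω_c¹ ⇒ overall = 10/13 × 22/29 = 220/377

220/377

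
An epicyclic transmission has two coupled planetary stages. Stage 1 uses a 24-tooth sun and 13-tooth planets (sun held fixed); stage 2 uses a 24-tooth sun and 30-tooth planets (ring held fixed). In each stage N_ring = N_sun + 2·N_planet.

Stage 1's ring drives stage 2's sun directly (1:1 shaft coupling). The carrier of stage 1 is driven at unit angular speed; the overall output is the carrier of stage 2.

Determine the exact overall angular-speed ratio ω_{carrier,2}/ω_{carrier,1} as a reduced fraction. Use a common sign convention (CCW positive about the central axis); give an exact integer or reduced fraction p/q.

74/225

Stage 1: N_ring = 24 + 2·13 = 50
Stage 1: 24(ω_s−ω_c) = −50(ω_r−ω_c),  ω_s=0, ω_c=1
Stage 1: ω_r = 1 − (24/50)(0−1) = 37/25
  ⇒ ω_r¹/ω_c¹ = 37/25
Stage 2: N_ring = 24 + 2·30 = 84
Stage 2: 24(ω_s−ω_c) = −84(ω_r−ω_c),  ω_r=0, ω_s=1
Stage 2: 24(1−ω_c) = −84(0−ω_c)  ⇒  108ω_c = 24  ⇒  ω_c = 2/9
  ⇒ ω_c²/ω_s² = 2/9
Coupling ω_s² = ω_r¹ ⇒ overall = 37/25 × 2/9 = 74/225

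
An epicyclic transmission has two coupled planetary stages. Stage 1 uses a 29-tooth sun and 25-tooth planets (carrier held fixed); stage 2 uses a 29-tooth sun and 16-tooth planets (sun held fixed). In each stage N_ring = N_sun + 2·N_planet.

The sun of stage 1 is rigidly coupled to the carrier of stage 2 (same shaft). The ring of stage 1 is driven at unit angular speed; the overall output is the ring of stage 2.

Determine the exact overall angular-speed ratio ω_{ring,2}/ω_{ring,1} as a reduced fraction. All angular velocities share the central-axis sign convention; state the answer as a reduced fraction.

-7110/1769

Stage 1: N_ring = 29 + 2·25 = 79
Stage 1: 29(ω_s−ω_c) = −79(ω_r−ω_c),  ω_c=0, ω_r=1
Stage 1: ω_s = 0 − (79/29)(1−0) = -79/29
  ⇒ ω_s¹/ω_r¹ = -79/29
Stage 2: N_ring = 29 + 2·16 = 61
Stage 2: 29(ω_s−ω_c) = −61(ω_r−ω_c),  ω_s=0, ω_c=1
Stage 2: ω_r = 1 − (29/61)(0−1) = 90/61
  ⇒ ω_r²/ω_c² = 90/61
Coupling ω_c² = ω_s¹ ⇒ overall = -79/29 × 90/61 = -7110/1769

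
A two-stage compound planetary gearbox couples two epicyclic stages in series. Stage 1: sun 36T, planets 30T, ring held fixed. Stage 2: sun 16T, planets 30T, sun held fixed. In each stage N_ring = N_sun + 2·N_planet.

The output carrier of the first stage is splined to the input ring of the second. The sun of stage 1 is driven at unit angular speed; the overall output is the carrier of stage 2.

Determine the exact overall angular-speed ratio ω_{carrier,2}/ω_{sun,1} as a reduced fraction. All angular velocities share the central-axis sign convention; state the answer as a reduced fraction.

Stage 1: N_ring = 36 + 2·30 = 96
Stage 1: 36(ω_s−ω_c) = −96(ω_r−ω_c),  ω_r=0, ω_s=1
Stage 1: 36(1−ω_c) = −96(0−ω_c)  ⇒  132ω_c = 36  ⇒  ω_c = 3/11
  ⇒ ω_c¹/ω_s¹ = 3/11
Stage 2: N_ring = 16 + 2·30 = 76
Stage 2: 16(ω_s−ω_c) = −76(ω_r−ω_c),  ω_s=0, ω_r=1
Stage 2: 16(0−ω_c) = −76(1−ω_c)  ⇒  92ω_c = 76  ⇒  ω_c = 19/23
  ⇒ ω_c²/ω_r² = 19/23
Coupling ω_r² = ω_c¹ ⇒ overall = 3/11 × 19/23 = 57/253

57/253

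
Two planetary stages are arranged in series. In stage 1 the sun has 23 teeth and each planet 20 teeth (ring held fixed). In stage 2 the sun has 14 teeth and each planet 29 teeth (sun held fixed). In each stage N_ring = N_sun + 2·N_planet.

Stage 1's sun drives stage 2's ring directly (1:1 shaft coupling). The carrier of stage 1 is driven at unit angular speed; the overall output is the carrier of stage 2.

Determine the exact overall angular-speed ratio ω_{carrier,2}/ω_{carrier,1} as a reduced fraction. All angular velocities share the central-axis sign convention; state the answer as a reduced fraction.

Stage 1: N_ring = 23 + 2·20 = 63
Stage 1: 23(ω_s−ω_c) = −63(ω_r−ω_c),  ω_r=0, ω_c=1
Stage 1: ω_s = 1 − (63/23)(0−1) = 86/23
  ⇒ ω_s¹/ω_c¹ = 86/23
Stage 2: N_ring = 14 + 2·29 = 72
Stage 2: 14(ω_s−ω_c) = −72(ω_r−ω_c),  ω_s=0, ω_r=1
Stage 2: 14(0−ω_c) = −72(1−ω_c)  ⇒  86ω_c = 72  ⇒  ω_c = 36/43
  ⇒ ω_c²/ω_r² = 36/43
Coupling ω_r² = ω_s¹ ⇒ overall = 86/23 × 36/43 = 72/23

72/23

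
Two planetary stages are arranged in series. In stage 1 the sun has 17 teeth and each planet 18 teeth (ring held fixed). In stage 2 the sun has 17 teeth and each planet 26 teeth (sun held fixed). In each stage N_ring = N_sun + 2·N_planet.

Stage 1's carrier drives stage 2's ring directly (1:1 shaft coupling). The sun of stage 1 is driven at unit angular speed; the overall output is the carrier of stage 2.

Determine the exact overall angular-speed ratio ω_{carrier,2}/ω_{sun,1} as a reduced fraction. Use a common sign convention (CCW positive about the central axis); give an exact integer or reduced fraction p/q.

Stage 1: N_ring = 17 + 2·18 = 53
Stage 1: 17(ω_s−ω_c) = −53(ω_r−ω_c),  ω_r=0, ω_s=1
Stage 1: 17(1−ω_c) = −53(0−ω_c)  ⇒  70ω_c = 17  ⇒  ω_c = 17/70
  ⇒ ω_c¹/ω_s¹ = 17/70
Stage 2: N_ring = 17 + 2·26 = 69
Stage 2: 17(ω_s−ω_c) = −69(ω_r−ω_c),  ω_s=0, ω_r=1
Stage 2: 17(0−ω_c) = −69(1−ω_c)  ⇒  86ω_c = 69  ⇒  ω_c = 69/86
  ⇒ ω_c²/ω_r² = 69/86
Coupling ω_r² = ω_c¹ ⇒ overall = 17/70 × 69/86 = 1173/6020

1173/6020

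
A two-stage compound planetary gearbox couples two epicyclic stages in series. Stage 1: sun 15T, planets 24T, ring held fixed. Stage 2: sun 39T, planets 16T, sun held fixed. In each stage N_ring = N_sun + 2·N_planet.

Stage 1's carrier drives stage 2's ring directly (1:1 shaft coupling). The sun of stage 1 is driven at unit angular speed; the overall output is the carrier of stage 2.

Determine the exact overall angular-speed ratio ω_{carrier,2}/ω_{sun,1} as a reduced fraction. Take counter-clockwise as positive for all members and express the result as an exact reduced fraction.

71/572

Stage 1: N_ring = 15 + 2·24 = 63
Stage 1: 15(ω_s−ω_c) = −63(ω_r−ω_c),  ω_r=0, ω_s=1
Stage 1: 15(1−ω_c) = −63(0−ω_c)  ⇒  78ω_c = 15  ⇒  ω_c = 5/26
  ⇒ ω_c¹/ω_s¹ = 5/26
Stage 2: N_ring = 39 + 2·16 = 71
Stage 2: 39(ω_s−ω_c) = −71(ω_r−ω_c),  ω_s=0, ω_r=1
Stage 2: 39(0−ω_c) = −71(1−ω_c)  ⇒  110ω_c = 71  ⇒  ω_c = 71/110
  ⇒ ω_c²/ω_r² = 71/110
Coupling ω_r² = ω_c¹ ⇒ overall = 5/26 × 71/110 = 71/572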